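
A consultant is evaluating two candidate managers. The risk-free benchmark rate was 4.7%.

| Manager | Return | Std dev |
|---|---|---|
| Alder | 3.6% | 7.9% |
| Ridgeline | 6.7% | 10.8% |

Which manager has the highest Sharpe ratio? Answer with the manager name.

Ridgeline

Alder: Sharpe ratio = (3.6% − 4.7%) / 7.9% = -0.139
Ridgeline: Sharpe ratio = (6.7% − 4.7%) / 10.8% = 0.185
Highest: Ridgeline (0.185).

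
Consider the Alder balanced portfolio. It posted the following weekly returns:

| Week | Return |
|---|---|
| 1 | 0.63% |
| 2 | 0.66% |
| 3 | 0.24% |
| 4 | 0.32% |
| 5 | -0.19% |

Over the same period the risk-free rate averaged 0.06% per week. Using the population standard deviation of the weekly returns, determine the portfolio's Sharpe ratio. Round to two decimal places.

0.88

r̄ = (0.63 + 0.66 + 0.24 + 0.32 − 0.19) / 5 = 1.660 / 5 = 0.3320%
Population σ = √[Σ(r − r̄)² / 5] = √[0.4775 / 5] = √0.0955 = 0.3090%
Sharpe = (r̄ − rf) / σ = (0.3320 − 0.06) / 0.3090 = 0.2720 / 0.3090 = 0.8803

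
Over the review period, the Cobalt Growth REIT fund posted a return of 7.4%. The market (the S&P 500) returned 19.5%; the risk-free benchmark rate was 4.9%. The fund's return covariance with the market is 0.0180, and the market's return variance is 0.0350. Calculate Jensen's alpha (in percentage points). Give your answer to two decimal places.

-5.01

β = Cov / Var = 0.0180 / 0.0350 = 0.5143
E[R] = Rf + β(Rm − Rf) = 4.9% + 0.5143 × (19.5% − 4.9%) = 12.4088%
α = Rp − E[R] = 7.4% − 12.4088% = -5.0088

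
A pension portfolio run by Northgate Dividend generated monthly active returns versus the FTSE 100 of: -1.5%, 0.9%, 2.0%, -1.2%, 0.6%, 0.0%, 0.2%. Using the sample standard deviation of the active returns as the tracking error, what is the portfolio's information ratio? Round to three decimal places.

0.118

r̄ = (-1.5 + 0.9 + 2 − 1.2 + 0.6 + 0 + 0.2) / 7 = 0.1429%
Σ(r − r̄)² = (-1.5 − 0.1429)² + (0.9 − 0.1429)² + … = 8.7571
σ = √[8.7571 / 6] = 1.2081%
IR = r̄ / tracking error = 0.1429 / 1.2081 = 0.1183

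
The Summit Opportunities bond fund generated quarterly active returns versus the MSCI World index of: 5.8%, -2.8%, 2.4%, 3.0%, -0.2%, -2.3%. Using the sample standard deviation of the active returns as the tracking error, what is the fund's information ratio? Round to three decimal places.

0.294

r̄ = (5.8 − 2.8 + 2.4 + 3 − 0.2 − 2.3) / 6 = 0.9833%
Σ(r − r̄)² = 55.7683; sample σ = √(55.7683/5) = 3.3397%
IR = r̄ / tracking error = 0.9833 / 3.3397 = 0.2944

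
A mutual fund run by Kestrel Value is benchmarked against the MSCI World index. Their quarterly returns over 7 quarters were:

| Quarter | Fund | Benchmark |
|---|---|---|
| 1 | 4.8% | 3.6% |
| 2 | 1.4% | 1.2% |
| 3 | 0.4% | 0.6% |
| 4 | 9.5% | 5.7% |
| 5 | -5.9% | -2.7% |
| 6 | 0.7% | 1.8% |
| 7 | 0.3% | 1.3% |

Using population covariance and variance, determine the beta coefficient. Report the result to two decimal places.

r̄p = 1.6000%,  r̄m = 1.6429%
Cov = Σ(rp − r̄p)(rm − r̄m) / 7 = 10.3614
Var(rm) = Σ(rm − r̄m)² / 7 = 5.7967
β = Cov / Var = 10.3614 / 5.7967 = 1.7875

1.79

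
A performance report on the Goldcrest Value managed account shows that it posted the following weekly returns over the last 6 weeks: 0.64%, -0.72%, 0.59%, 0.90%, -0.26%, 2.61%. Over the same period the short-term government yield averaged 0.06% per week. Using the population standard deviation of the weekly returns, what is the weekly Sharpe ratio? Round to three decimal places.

0.540

Mean return μ = 3.760 / 6 = 0.6267%
Σ(r − μ)² = (0.64 − 0.6267)² + (-0.72 − 0.6267)² + (0.59 − 0.6267)² + … = 6.6095
σ = √[6.6095 / 6] = 1.0496%
Sharpe = (μ − rf) / σ = (0.6267 − 0.06) / 1.0496 = 0.5667 / 1.0496 = 0.5399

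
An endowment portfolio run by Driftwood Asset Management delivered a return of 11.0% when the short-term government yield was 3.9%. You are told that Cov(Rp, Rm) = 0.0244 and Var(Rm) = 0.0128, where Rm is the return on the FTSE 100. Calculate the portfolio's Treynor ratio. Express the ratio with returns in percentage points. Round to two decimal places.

3.72

β = Cov / Var = 0.0244 / 0.0128 = 1.9063
Treynor = (Rp − Rf) / β = (11.0% − 3.9%) / 1.9063 = 7.10 / 1.9063 = 3.7245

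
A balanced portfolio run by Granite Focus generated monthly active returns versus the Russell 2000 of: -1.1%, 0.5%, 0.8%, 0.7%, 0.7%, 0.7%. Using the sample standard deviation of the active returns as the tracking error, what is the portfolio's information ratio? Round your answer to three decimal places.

0.523

r̄ = (-1.1 + 0.5 + 0.8 + 0.7 + 0.7 + 0.7) / 6 = 2.30 / 6 = 0.3833%
Σ(r − r̄)² = (-1.1 − 0.3833)² + (0.5 − 0.3833)² + (0.8 − 0.3833)² + … = 2.6883
σ = √[2.6883 / 5] = 0.7333%
IR = r̄ / tracking error = 0.3833 / 0.7333 = 0.5227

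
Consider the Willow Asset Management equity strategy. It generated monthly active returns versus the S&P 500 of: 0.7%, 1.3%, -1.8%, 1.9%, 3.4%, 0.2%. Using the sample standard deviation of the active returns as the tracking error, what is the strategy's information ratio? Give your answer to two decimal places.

0.54

r̄ = (0.7 + 1.3 − 1.8 + 1.9 + 3.4 + 0.2) / 6 = 0.9500%
Σ(r − r̄)² = (0.7 − 0.9500)² + (1.3 − 0.9500)² + … = 15.2150
sample σ = √(15.2150 / 5) = √3.0430 = 1.7444%
IR = r̄ / tracking error = 0.9500 / 1.7444 = 0.5446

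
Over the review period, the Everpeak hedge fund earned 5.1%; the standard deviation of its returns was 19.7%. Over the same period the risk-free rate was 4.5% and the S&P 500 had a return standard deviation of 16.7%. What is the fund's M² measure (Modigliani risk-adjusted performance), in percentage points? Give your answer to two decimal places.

Sharpe = (Rp − Rf) / σp = (5.1% − 4.5%) / 19.7% = 0.0305
M² = Rf + Sharpe × σm = 4.5% + 0.0305 × 16.7% = 5.0094%

5.01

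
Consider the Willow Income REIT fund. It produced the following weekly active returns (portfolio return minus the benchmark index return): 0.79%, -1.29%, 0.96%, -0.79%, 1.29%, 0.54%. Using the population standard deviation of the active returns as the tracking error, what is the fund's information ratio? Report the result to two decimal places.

0.26

Mean return μ = 1.500 / 6 = 0.2500%
Σ(r − μ)² = (0.79 − 0.2500)² + (-1.29 − 0.2500)² + … = 5.4146
population σ = √(5.4146 / 6) = √0.9024 = 0.9499%
IR = μ / tracking error = 0.2500 / 0.9499 = 0.2632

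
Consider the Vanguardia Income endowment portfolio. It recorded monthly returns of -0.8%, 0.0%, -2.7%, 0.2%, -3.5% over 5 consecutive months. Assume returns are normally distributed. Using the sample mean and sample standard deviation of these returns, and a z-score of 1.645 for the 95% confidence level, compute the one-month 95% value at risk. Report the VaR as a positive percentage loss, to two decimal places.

μ = (-0.8 + 0 − 2.7 + 0.2 − 3.5) / 5 = -1.3600%
Σ(r − μ)² = (-0.8 − (-1.3600))² + (0 − (-1.3600))² + … = 10.9720
sample σ = √(10.9720 / 4) = √2.7430 = 1.6562%
VaR = −(μ − z·σ) = −(-1.3600 − 1.645 × 1.6562) = −(-4.0844) = 4.0844%

4.08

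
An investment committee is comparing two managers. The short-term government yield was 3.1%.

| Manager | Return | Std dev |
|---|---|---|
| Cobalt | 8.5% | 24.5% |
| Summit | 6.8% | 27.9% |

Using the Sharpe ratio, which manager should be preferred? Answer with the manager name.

Cobalt

Cobalt: Sharpe ratio = (8.5% − 3.1%) / 24.5% = 0.220
Summit: Sharpe ratio = (6.8% − 3.1%) / 27.9% = 0.133
Highest: Cobalt (0.220).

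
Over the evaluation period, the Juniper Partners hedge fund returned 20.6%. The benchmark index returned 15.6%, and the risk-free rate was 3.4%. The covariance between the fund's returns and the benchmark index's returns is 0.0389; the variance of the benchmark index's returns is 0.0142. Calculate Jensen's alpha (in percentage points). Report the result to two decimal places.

β = Cov / Var = 0.0389 / 0.0142 = 2.7394
E[R] = Rf + β(Rm − Rf) = 3.4% + 2.7394 × (15.6% − 3.4%) = 36.8207%
α = Rp − E[R] = 20.6% − 36.8207% = -16.2207

-16.22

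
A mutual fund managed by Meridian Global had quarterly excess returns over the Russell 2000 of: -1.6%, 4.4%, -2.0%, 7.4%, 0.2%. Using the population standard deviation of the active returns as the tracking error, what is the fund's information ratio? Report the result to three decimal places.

0.460

r̄ = (-1.6 + 4.4 − 2 + 7.4 + 0.2) / 5 = 8.40 / 5 = 1.6800%
Population σ = √[Σ(r − r̄)² / 5] = √[66.6080 / 5] = √13.3216 = 3.6499%
IR = r̄ / tracking error = 1.6800 / 3.6499 = 0.4603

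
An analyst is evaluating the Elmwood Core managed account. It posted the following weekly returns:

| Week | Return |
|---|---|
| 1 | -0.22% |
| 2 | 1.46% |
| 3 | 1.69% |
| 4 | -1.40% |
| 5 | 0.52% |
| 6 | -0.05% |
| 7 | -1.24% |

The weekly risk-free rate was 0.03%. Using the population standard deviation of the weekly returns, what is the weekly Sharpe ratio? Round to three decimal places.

0.070

r̄ = (-0.22 + 1.46 + 1.69 − 1.4 + 0.52 − 0.05 − 1.24) / 7 = 0.760 / 7 = 0.1086%
Population std dev = √[8.7241 / 7] = 1.1164%
Sharpe = (r̄ − rf) / σ = (0.1086 − 0.03) / 1.1164 = 0.0786 / 1.1164 = 0.0704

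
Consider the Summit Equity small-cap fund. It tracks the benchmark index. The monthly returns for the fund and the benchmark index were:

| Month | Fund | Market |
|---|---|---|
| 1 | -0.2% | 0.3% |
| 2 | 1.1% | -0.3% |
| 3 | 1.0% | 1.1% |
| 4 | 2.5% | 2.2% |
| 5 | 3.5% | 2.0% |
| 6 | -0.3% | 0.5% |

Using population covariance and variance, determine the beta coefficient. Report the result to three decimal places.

1.172

r̄p = 1.2667%,  r̄m = 0.9667%
Cov = Σ(rp − r̄p)(rm − r̄m) / 6 = 0.9522
Var(rm) = Σ(rm − r̄m)² / 6 = 0.8122
β = Cov / Var = 0.9522 / 0.8122 = 1.1724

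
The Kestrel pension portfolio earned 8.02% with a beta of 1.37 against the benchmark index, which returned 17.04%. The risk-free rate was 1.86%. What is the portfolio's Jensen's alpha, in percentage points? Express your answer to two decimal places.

-14.64

CAPM expected return = Rf + β(Rm − Rf) = 1.86% + 1.37 × (17.04% − 1.86%) = 1.86 + 1.37 × 15.18 = 22.6566%
Jensen's α = Rp − E[R] = 8.02% − 22.6566% = -14.6366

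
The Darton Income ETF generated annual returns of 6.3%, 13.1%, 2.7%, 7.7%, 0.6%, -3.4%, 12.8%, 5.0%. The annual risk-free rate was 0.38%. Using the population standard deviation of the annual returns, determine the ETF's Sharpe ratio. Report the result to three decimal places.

0.978

Mean return r̄ = 44.80 / 8 = 5.6000%
Σ(r − r̄)² = (6.3 − 5.6000)² + (13.1 − 5.6000)² + (2.7 − 5.6000)² + … = 227.7600
σ = √[227.7600 / 8] = 5.3357%
Sharpe = (r̄ − rf) / σ = (5.6000 − 0.38) / 5.3357 = 5.2200 / 5.3357 = 0.9783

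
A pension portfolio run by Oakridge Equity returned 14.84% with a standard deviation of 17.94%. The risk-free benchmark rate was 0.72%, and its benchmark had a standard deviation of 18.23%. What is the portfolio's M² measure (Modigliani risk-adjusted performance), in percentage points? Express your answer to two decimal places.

Sharpe = (Rp − Rf) / σp = (14.84% − 0.72%) / 17.94% = 0.7871
M² = Rf + Sharpe × σm = 0.72% + 0.7871 × 18.23% = 15.0688%

15.07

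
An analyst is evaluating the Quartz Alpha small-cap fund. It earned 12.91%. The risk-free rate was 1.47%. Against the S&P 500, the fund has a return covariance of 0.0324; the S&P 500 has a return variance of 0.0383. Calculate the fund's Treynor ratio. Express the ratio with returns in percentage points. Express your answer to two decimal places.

β = Cov / Var = 0.0324 / 0.0383 = 0.8460
Treynor = (Rp − Rf) / β = (12.91% − 1.47%) / 0.8460 = 11.44 / 0.8460 = 13.5225

13.52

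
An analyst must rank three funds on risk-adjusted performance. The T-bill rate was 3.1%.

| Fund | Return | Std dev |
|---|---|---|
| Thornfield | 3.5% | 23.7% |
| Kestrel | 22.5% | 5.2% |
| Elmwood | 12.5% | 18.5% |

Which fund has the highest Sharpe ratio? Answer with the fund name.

Thornfield: Sharpe ratio = (3.5% − 3.1%) / 23.7% = 0.017
Kestrel: Sharpe ratio = (22.5% − 3.1%) / 5.2% = 3.731
Elmwood: Sharpe ratio = (12.5% − 3.1%) / 18.5% = 0.508
Highest: Kestrel (3.731).

Kestrel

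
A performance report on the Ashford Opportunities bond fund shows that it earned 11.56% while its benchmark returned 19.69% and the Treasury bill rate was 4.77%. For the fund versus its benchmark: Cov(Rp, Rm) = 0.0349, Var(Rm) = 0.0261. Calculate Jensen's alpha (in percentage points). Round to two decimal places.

-13.16

β = Cov / Var = 0.0349 / 0.0261 = 1.3372
E[R] = Rf + β(Rm − Rf) = 4.77% + 1.3372 × (19.69% − 4.77%) = 24.7210%
α = Rp − E[R] = 11.56% − 24.7210% = -13.1610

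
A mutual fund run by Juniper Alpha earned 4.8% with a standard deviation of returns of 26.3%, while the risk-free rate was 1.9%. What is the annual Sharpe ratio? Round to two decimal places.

Sharpe = (Rp − Rf) / σp = (4.8% − 1.9%) / 26.3% = 2.90% / 26.3% = 0.1103

0.11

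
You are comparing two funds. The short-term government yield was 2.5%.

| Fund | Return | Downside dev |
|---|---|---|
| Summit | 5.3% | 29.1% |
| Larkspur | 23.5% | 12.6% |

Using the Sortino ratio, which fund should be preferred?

Larkspur

Summit: Sortino ratio = (5.3% − 2.5%) / 29.1% = 0.096
Larkspur: Sortino ratio = (23.5% − 2.5%) / 12.6% = 1.667
Highest: Larkspur (1.667).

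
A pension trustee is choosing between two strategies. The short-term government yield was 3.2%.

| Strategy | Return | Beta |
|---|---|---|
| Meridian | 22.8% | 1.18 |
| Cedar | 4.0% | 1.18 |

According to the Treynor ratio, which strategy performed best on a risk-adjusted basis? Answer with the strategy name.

Meridian

Meridian: Treynor = (22.8% − 3.2%) / 1.18 = 16.610
Cedar: Treynor = (4.0% − 3.2%) / 1.18 = 0.678
Highest: Meridian (16.610).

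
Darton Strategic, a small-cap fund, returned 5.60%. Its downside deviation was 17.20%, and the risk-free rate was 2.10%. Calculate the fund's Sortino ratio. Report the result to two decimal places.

Sortino = (Rp − Rf) / σd = (5.60% − 2.10%) / 17.20% = 3.50% / 17.20% = 0.2035

0.20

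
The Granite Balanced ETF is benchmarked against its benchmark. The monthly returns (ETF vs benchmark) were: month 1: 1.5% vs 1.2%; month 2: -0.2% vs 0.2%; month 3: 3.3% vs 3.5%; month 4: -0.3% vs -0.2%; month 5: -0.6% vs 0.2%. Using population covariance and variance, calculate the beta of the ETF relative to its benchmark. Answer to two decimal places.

r̄p = 0.7400%,  r̄m = 0.9800%
Cov = Σ(rp − r̄p)(rm − r̄m) / 5 = 1.9248
Var(rm) = Σ(rm − r̄m)² / 5 = 1.8016
β = Cov / Var = 1.9248 / 1.8016 = 1.0684

1.07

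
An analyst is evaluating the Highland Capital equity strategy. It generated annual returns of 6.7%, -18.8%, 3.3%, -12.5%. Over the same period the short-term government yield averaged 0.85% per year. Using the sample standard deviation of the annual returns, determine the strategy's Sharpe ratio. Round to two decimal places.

-0.50

Mean return r̄ = -21.30 / 4 = -5.3250%
Sample σ = √[Σ(r − r̄)² / 3] = √[452.0475 / 3] = √150.6825 = 12.2753%
Sharpe = (r̄ − rf) / σ = (-5.3250 − 0.85) / 12.2753 = -6.1750 / 12.2753 = -0.5030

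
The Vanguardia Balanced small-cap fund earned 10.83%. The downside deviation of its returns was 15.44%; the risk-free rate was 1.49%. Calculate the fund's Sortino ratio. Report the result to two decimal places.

Sortino = (Rp − Rf) / σd = (10.83% − 1.49%) / 15.44% = 9.34% / 15.44% = 0.6049

0.60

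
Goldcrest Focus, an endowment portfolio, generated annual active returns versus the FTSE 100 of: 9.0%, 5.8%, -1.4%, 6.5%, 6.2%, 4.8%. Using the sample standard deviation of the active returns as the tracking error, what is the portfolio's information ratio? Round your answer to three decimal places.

1.472

Mean return r̄ = 30.90 / 6 = 5.1500%
Σ(r − r̄)² = (9 − 5.1500)² + (5.8 − 5.1500)² + (-1.4 − 5.1500)² + … = 61.1950
sample σ = √(61.1950 / 5) = √12.2390 = 3.4984%
IR = r̄ / tracking error = 5.1500 / 3.4984 = 1.4721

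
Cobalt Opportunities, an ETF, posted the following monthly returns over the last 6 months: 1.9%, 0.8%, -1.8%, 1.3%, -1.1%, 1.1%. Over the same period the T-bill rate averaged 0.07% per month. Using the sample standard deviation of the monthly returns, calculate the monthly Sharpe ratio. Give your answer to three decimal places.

μ = (1.9 + 0.8 − 1.8 + 1.3 − 1.1 + 1.1) / 6 = 0.3667%
Sample std dev = √[10.7933 / 5] = 1.4692%
Sharpe = (μ − rf) / σ = (0.3667 − 0.07) / 1.4692 = 0.2967 / 1.4692 = 0.2019

0.202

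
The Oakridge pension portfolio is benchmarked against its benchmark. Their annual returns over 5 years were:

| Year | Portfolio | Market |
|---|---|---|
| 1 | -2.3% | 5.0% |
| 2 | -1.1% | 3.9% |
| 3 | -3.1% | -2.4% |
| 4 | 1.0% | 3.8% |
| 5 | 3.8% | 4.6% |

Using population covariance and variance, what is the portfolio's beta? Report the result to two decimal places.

0.48

r̄p = -0.3400%,  r̄m = 2.9800%
Cov = Σ(rp − r̄p)(rm − r̄m) / 5 = 3.5992
Var(rm) = Σ(rm − r̄m)² / 5 = 7.4336
β = Cov / Var = 3.5992 / 7.4336 = 0.4842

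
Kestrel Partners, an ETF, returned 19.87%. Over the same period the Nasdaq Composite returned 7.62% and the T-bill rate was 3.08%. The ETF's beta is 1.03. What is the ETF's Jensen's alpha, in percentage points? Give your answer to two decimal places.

12.11

CAPM expected return = Rf + β(Rm − Rf) = 3.08% + 1.03 × (7.62% − 3.08%) = 3.08 + 1.03 × 4.54 = 7.7562%
Jensen's α = Rp − E[R] = 19.87% − 7.7562% = 12.1138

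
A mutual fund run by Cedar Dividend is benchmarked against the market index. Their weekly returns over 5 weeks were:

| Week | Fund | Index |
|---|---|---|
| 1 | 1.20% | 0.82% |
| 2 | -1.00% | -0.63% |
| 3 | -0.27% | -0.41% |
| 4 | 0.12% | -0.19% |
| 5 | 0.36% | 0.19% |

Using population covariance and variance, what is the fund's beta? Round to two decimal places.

1.38

r̄p = 0.0820%,  r̄m = -0.0440%
Cov = Σ(rp − r̄p)(rm − r̄m) / 5 = 0.3577
Var(rm) = Σ(rm − r̄m)² / 5 = 0.2600
β = Cov / Var = 0.3577 / 0.2600 = 1.3758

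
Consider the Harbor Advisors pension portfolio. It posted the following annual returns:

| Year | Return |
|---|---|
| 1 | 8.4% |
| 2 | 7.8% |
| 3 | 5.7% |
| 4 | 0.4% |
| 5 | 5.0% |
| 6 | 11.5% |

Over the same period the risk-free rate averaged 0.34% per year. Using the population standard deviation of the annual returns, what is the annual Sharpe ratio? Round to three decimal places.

r̄ = (8.4 + 7.8 + 5.7 + 0.4 + 5 + 11.5) / 6 = 6.4667%
Σ(r − r̄)² = (8.4 − 6.4667)² + (7.8 − 6.4667)² + … = 70.3933
σ = √[70.3933 / 6] = 3.4252%
Sharpe = (r̄ − rf) / σ = (6.4667 − 0.34) / 3.4252 = 6.1267 / 3.4252 = 1.7887

1.789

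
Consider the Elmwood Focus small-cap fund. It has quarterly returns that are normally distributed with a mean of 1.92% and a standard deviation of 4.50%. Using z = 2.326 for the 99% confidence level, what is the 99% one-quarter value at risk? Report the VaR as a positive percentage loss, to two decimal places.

VaR (as % loss) = −(μ − z·σ) = −(1.92% − 2.326 × 4.50%) = −(-8.5470%) = 8.5470%

8.55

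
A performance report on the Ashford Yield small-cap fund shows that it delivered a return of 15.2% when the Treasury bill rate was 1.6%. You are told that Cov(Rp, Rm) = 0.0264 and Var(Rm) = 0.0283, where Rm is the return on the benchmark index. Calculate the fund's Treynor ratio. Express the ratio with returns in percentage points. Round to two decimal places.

14.58

β = Cov / Var = 0.0264 / 0.0283 = 0.9329
Treynor = (Rp − Rf) / β = (15.2% − 1.6%) / 0.9329 = 13.60 / 0.9329 = 14.5782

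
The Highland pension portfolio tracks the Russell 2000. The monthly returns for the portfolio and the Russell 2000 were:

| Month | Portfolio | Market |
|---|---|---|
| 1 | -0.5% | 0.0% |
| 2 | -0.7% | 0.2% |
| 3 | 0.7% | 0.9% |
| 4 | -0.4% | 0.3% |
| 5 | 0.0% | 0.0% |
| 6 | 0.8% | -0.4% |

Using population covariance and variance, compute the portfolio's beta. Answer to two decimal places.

r̄p = -0.0167%,  r̄m = 0.1667%
Cov = Σ(rp − r̄p)(rm − r̄m) / 6 = 0.0111
Var(rm) = Σ(rm − r̄m)² / 6 = 0.1556
β = Cov / Var = 0.0111 / 0.1556 = 0.0713

0.07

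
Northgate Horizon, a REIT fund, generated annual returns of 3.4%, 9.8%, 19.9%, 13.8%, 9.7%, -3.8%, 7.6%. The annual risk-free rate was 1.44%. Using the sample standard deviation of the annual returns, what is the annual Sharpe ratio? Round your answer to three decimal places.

0.956

r̄ = (3.4 + 9.8 + 19.9 + 13.8 + 9.7 − 3.8 + 7.6) / 7 = 60.40 / 7 = 8.6286%
Σ(r − r̄)² = 339.1743; sample σ = √(339.1743/6) = 7.5186%
Sharpe = (r̄ − rf) / σ = (8.6286 − 1.44) / 7.5186 = 7.1886 / 7.5186 = 0.9561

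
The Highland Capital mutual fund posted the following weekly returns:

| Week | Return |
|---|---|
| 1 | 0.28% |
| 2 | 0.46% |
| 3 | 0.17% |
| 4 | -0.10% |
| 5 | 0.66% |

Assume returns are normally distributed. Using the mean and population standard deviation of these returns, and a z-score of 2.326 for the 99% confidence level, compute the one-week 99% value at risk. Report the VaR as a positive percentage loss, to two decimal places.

0.31

Mean return r̄ = 1.470 / 5 = 0.2940%
Population σ = √[Σ(r − r̄)² / 5] = √[0.3323 / 5] = √0.0665 = 0.2579%
VaR = −(r̄ − z·σ) = −(0.2940 − 2.326 × 0.2579) = −(-0.3059) = 0.3059%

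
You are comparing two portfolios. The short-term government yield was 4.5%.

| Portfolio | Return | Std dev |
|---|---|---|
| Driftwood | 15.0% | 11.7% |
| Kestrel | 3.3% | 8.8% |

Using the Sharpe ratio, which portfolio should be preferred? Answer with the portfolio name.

Driftwood: Sharpe ratio = (15.0% − 4.5%) / 11.7% = 0.897
Kestrel: Sharpe ratio = (3.3% − 4.5%) / 8.8% = -0.136
Highest: Driftwood (0.897).

Driftwood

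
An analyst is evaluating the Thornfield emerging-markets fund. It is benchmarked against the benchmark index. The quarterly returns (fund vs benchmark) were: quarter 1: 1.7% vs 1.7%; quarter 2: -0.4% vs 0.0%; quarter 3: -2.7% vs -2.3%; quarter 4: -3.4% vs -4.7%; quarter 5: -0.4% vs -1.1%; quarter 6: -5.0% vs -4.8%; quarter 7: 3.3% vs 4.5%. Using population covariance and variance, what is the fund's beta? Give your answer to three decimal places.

r̄p = -0.9857%,  r̄m = -0.9571%
Cov = Σ(rp − r̄p)(rm − r̄m) / 7 = 8.2522
Var(rm) = Σ(rm − r̄m)² / 7 = 9.7653
β = Cov / Var = 8.2522 / 9.7653 = 0.8451

0.845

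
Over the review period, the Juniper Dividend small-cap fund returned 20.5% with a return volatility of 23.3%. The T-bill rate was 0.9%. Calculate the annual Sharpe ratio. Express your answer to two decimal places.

Sharpe = (Rp − Rf) / σp = (20.5% − 0.9%) / 23.3% = 19.60% / 23.3% = 0.8412

0.84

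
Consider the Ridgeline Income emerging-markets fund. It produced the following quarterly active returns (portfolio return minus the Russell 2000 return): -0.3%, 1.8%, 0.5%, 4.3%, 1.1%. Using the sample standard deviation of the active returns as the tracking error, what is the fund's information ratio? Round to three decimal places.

Mean return μ = 7.40 / 5 = 1.4800%
Sample std dev = √[12.3280 / 4] = 1.7556%
IR = μ / tracking error = 1.4800 / 1.7556 = 0.8430

0.843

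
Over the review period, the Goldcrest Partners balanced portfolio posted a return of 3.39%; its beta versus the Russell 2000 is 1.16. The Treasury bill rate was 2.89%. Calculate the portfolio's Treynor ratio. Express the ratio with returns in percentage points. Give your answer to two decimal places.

Treynor = (Rp − Rf) / β = (3.39% − 2.89%) / 1.16 = 0.50 / 1.16 = 0.4310

0.43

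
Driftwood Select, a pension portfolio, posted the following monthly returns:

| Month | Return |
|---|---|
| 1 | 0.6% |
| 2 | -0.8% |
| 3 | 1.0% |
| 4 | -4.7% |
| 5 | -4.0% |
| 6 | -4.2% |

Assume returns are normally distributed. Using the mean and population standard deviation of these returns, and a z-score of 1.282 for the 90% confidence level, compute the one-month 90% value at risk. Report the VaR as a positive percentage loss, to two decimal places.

5.04

r̄ = (0.6 − 0.8 + 1 − 4.7 − 4 − 4.2) / 6 = -2.0167%
Population σ = √[Σ(r − r̄)² / 6] = √[33.3283 / 6] = √5.5547 = 2.3568%
VaR = −(r̄ − z·σ) = −(-2.0167 − 1.282 × 2.3568) = −(-5.0381) = 5.0381%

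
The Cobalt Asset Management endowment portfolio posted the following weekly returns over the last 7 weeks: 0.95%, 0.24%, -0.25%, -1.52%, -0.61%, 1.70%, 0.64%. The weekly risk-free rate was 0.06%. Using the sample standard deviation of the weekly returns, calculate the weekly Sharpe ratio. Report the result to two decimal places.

0.10

μ = (0.95 + 0.24 − 0.25 − 1.52 − 0.61 + 1.7 + 0.64) / 7 = 0.1643%
Sample std dev = √[6.8158 / 6] = 1.0658%
Sharpe = (μ − rf) / σ = (0.1643 − 0.06) / 1.0658 = 0.1043 / 1.0658 = 0.0979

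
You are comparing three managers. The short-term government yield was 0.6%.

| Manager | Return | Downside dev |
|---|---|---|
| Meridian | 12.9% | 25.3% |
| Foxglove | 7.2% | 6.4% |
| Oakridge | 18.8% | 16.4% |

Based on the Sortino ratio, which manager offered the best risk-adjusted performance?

Meridian: Sortino ratio = (12.9% − 0.6%) / 25.3% = 0.486
Foxglove: Sortino ratio = (7.2% − 0.6%) / 6.4% = 1.031
Oakridge: Sortino ratio = (18.8% − 0.6%) / 16.4% = 1.110
Highest: Oakridge (1.110).

Oakridge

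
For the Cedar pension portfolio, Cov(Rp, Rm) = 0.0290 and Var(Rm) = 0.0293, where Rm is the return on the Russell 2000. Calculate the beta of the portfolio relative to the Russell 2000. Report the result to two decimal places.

β = Cov(Rp, Rm) / Var(Rm) = 0.0290 / 0.0293 = 0.9898

0.99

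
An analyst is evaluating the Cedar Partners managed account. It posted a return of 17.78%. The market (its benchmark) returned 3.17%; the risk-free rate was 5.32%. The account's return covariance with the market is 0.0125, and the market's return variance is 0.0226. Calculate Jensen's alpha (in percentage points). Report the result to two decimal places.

β = Cov / Var = 0.0125 / 0.0226 = 0.5531
E[R] = Rf + β(Rm − Rf) = 5.32% + 0.5531 × (3.17% − 5.32%) = 4.1308%
α = Rp − E[R] = 17.78% − 4.1308% = 13.6492

13.65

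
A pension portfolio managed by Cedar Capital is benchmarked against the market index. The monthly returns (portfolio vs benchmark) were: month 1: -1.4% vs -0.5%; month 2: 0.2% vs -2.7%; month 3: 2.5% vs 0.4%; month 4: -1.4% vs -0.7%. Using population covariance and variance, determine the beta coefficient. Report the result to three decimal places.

0.400

r̄p = -0.0250%,  r̄m = -0.8750%
Cov = Σ(rp − r̄p)(rm − r̄m) / 4 = 0.5131
Var(rm) = Σ(rm − r̄m)² / 4 = 1.2819
β = Cov / Var = 0.5131 / 1.2819 = 0.4003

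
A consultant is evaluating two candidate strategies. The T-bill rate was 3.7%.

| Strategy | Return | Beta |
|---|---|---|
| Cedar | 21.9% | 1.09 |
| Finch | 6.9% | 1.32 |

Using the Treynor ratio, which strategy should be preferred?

Cedar

Cedar: Treynor = (21.9% − 3.7%) / 1.09 = 16.697
Finch: Treynor = (6.9% − 3.7%) / 1.32 = 2.424
Highest: Cedar (16.697).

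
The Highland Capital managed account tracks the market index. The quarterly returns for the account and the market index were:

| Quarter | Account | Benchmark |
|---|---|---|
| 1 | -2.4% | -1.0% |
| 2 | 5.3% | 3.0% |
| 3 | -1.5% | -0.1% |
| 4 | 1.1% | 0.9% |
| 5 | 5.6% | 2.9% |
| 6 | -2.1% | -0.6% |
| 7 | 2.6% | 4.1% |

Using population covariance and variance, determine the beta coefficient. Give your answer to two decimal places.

1.49

r̄p = 1.2286%,  r̄m = 1.3143%
Cov = Σ(rp − r̄p)(rm − r̄m) / 7 = 5.1853
Var(rm) = Σ(rm − r̄m)² / 7 = 3.4727
β = Cov / Var = 5.1853 / 3.4727 = 1.4932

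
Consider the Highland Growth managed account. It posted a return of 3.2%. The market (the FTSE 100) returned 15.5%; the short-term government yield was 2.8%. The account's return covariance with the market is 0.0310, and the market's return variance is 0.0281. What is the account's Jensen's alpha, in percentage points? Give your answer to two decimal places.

β = Cov / Var = 0.0310 / 0.0281 = 1.1032
E[R] = Rf + β(Rm − Rf) = 2.8% + 1.1032 × (15.5% − 2.8%) = 16.8106%
α = Rp − E[R] = 3.2% − 16.8106% = -13.6106

-13.61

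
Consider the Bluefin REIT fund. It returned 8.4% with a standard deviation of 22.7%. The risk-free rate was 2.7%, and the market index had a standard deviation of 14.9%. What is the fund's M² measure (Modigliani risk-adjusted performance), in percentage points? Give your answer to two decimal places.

6.44

Sharpe = (Rp − Rf) / σp = (8.4% − 2.7%) / 22.7% = 0.2511
M² = Rf + Sharpe × σm = 2.7% + 0.2511 × 14.9% = 6.4414%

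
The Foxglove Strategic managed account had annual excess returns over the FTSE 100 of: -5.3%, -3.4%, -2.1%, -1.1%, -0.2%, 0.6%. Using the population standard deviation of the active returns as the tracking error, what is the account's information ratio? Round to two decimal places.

Mean return μ = -11.50 / 6 = -1.9167%
Σ(r − μ)² = (-5.3 − (-1.9167))² + (-3.4 − (-1.9167))² + … = 23.6283
σ = √[23.6283 / 6] = 1.9845%
IR = μ / tracking error = -1.9167 / 1.9845 = -0.9658

-0.97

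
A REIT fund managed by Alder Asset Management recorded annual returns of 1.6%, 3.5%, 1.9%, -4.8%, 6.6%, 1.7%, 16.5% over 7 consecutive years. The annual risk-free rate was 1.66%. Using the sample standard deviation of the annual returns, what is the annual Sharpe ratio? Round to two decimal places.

0.34

r̄ = (1.6 + 3.5 + 1.9 − 4.8 + 6.6 + 1.7 + 16.5) / 7 = 27.00 / 7 = 3.8571%
Σ(r − r̄)² = (1.6 − 3.8571)² + (3.5 − 3.8571)² + (1.9 − 3.8571)² + … = 256.0171
σ = √[256.0171 / 6] = 6.5322%
Sharpe = (r̄ − rf) / σ = (3.8571 − 1.66) / 6.5322 = 2.1971 / 6.5322 = 0.3363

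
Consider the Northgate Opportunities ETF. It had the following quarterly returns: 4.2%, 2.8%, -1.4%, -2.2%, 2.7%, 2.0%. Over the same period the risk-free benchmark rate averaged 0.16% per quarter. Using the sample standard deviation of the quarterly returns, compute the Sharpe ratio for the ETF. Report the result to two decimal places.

r̄ = (4.2 + 2.8 − 1.4 − 2.2 + 2.7 + 2) / 6 = 8.10 / 6 = 1.3500%
Σ(r − r̄)² = 32.6350; sample σ = √(32.6350/5) = 2.5548%
Sharpe = (r̄ − rf) / σ = (1.3500 − 0.16) / 2.5548 = 1.1900 / 2.5548 = 0.4658

0.47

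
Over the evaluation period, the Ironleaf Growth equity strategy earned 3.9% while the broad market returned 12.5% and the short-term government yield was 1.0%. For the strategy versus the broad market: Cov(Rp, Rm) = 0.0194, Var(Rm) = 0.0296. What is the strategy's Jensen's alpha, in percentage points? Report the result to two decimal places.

-4.64

β = Cov / Var = 0.0194 / 0.0296 = 0.6554
E[R] = Rf + β(Rm − Rf) = 1.0% + 0.6554 × (12.5% − 1.0%) = 8.5371%
α = Rp − E[R] = 3.9% − 8.5371% = -4.6371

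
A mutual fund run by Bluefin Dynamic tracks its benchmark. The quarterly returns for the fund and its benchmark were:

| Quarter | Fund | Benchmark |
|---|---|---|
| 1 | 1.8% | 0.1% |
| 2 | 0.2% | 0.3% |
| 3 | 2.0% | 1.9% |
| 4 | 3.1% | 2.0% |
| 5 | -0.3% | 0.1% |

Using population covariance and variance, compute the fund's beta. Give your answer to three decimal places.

r̄p = 1.3600%,  r̄m = 0.8800%
Cov = Σ(rp − r̄p)(rm − r̄m) / 5 = 0.8452
Var(rm) = Σ(rm − r̄m)² / 5 = 0.7696
β = Cov / Var = 0.8452 / 0.7696 = 1.0982

1.098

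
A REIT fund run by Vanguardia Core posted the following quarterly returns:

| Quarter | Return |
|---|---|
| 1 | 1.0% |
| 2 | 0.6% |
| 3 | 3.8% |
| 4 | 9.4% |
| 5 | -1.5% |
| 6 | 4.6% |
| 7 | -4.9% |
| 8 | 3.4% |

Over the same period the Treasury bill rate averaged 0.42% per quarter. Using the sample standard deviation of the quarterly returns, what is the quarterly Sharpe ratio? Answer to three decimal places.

0.379

r̄ = (1 + 0.6 + 3.8 + 9.4 − 1.5 + 4.6 − 4.9 + 3.4) / 8 = 16.40 / 8 = 2.0500%
Sample σ = √[Σ(r − r̄)² / 7] = √[129.5200 / 7] = √18.5029 = 4.3015%
Sharpe = (r̄ − rf) / σ = (2.0500 − 0.42) / 4.3015 = 1.6300 / 4.3015 = 0.3789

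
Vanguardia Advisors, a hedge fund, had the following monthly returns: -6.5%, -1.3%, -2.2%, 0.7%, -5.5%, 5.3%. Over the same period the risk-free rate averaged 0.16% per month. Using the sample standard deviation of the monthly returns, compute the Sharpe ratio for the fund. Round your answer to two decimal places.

r̄ = (-6.5 − 1.3 − 2.2 + 0.7 − 5.5 + 5.3) / 6 = -9.50 / 6 = -1.5833%
Sample σ = √[Σ(r − r̄)² / 5] = √[92.5683 / 5] = √18.5137 = 4.3028%
Sharpe = (r̄ − rf) / σ = (-1.5833 − 0.16) / 4.3028 = -1.7433 / 4.3028 = -0.4052

-0.41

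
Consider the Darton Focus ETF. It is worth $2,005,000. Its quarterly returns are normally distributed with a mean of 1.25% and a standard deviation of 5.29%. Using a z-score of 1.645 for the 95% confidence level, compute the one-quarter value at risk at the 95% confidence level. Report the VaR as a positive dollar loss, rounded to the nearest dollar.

Return at the 95% tail: μ − z·σ = 1.25% − 1.645 × 5.29% = 1.25 − 8.70205 = -7.45205%
VaR = −(-7.45205%) × $2,005,000 = 7.45205% × $2,005,000 = $149,414

$149,414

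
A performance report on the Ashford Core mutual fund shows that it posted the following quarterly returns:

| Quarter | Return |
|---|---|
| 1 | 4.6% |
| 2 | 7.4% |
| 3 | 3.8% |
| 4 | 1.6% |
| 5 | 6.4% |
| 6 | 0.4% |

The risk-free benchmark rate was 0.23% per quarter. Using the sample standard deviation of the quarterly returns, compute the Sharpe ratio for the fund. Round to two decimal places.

Mean return μ = 24.20 / 6 = 4.0333%
Sample σ = √[Σ(r − μ)² / 5] = √[36.4333 / 5] = √7.2867 = 2.6994%
Sharpe = (μ − rf) / σ = (4.0333 − 0.23) / 2.6994 = 3.8033 / 2.6994 = 1.4089

1.41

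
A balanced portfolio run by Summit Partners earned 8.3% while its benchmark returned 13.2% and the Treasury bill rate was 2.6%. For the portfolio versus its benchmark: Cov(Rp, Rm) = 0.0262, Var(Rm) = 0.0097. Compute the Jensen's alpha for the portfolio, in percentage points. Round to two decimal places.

β = Cov / Var = 0.0262 / 0.0097 = 2.7010
E[R] = Rf + β(Rm − Rf) = 2.6% + 2.7010 × (13.2% − 2.6%) = 31.2306%
α = Rp − E[R] = 8.3% − 31.2306% = -22.9306

-22.93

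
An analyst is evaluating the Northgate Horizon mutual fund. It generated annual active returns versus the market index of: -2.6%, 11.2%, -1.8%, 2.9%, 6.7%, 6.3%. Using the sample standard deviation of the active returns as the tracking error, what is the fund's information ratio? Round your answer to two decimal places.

r̄ = (-2.6 + 11.2 − 1.8 + 2.9 + 6.7 + 6.3) / 6 = 22.70 / 6 = 3.7833%
Sample σ = √[Σ(r − r̄)² / 5] = √[142.5483 / 5] = √28.5097 = 5.3394%
IR = r̄ / tracking error = 3.7833 / 5.3394 = 0.7086

0.71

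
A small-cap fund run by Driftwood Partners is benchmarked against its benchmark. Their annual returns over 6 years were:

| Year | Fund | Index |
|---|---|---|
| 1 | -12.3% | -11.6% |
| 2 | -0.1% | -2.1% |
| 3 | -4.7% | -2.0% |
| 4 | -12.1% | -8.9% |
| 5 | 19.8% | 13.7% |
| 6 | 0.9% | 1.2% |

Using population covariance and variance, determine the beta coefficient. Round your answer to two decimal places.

r̄p = -1.4167%,  r̄m = -1.6167%
Cov = Σ(rp − r̄p)(rm − r̄m) / 6 = 86.4297
Var(rm) = Σ(rm − r̄m)² / 6 = 65.9381
β = Cov / Var = 86.4297 / 65.9381 = 1.3108

1.31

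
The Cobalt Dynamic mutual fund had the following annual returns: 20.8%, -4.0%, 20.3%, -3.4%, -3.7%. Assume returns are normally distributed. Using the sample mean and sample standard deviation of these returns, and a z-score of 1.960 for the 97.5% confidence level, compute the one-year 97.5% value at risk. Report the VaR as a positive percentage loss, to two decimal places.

r̄ = (20.8 − 4 + 20.3 − 3.4 − 3.7) / 5 = 30.00 / 5 = 6.0000%
Σ(r − r̄)² = (20.8 − 6.0000)² + (-4 − 6.0000)² + (20.3 − 6.0000)² + … = 705.9800
sample σ = √(705.9800 / 4) = √176.4950 = 13.2851%
VaR = −(r̄ − z·σ) = −(6.0000 − 1.960 × 13.2851) = −(-20.0388) = 20.0388%

20.04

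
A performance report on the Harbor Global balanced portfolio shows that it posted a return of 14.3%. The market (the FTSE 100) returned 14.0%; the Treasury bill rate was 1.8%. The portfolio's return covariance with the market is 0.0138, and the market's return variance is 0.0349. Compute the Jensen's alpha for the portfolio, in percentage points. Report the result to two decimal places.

7.68

β = Cov / Var = 0.0138 / 0.0349 = 0.3954
E[R] = Rf + β(Rm − Rf) = 1.8% + 0.3954 × (14.0% − 1.8%) = 6.6239%
α = Rp − E[R] = 14.3% − 6.6239% = 7.6761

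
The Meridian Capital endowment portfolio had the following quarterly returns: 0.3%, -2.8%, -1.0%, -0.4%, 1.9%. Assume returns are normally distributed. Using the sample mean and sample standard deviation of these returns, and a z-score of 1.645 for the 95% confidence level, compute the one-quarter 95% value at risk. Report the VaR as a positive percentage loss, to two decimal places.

r̄ = (0.3 − 2.8 − 1 − 0.4 + 1.9) / 5 = -2.00 / 5 = -0.4000%
Σ(r − r̄)² = (0.3 − (-0.4000))² + (-2.8 − (-0.4000))² + (-1 − (-0.4000))² + … = 11.9000
sample σ = √(11.9000 / 4) = √2.9750 = 1.7248%
VaR = −(r̄ − z·σ) = −(-0.4000 − 1.645 × 1.7248) = −(-3.2373) = 3.2373%

3.24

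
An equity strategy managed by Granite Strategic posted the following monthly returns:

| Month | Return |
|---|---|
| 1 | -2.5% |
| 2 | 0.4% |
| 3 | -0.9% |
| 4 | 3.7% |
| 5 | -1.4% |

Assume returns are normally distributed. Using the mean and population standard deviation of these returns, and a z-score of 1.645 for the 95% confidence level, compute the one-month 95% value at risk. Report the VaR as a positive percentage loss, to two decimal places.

Mean return r̄ = -0.70 / 5 = -0.1400%
Σ(r − r̄)² = (-2.5 − (-0.1400))² + (0.4 − (-0.1400))² + (-0.9 − (-0.1400))² + … = 22.7720
population σ = √(22.7720 / 5) = √4.5544 = 2.1341%
VaR = −(r̄ − z·σ) = −(-0.1400 − 1.645 × 2.1341) = −(-3.6506) = 3.6506%

3.65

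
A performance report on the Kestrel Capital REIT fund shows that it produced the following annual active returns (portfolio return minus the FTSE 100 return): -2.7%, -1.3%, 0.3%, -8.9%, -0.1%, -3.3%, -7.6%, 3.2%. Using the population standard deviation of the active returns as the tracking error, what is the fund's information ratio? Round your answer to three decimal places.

-0.672

r̄ = (-2.7 − 1.3 + 0.3 − 8.9 − 0.1 − 3.3 − 7.6 + 3.2) / 8 = -2.5500%
Σ(r − r̄)² = (-2.7 − (-2.5500))² + (-1.3 − (-2.5500))² + (0.3 − (-2.5500))² + … = 115.1600
σ = √[115.1600 / 8] = 3.7941%
IR = r̄ / tracking error = -2.5500 / 3.7941 = -0.6721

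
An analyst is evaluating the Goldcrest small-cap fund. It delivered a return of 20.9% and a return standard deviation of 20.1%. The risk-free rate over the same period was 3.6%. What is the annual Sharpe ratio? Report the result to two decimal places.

Sharpe = (Rp − Rf) / σp = (20.9% − 3.6%) / 20.1% = 17.30% / 20.1% = 0.8607

0.86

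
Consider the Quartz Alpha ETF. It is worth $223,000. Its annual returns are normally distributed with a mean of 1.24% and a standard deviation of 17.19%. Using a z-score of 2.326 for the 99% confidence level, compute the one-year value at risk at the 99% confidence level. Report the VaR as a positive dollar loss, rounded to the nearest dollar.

Return at the 99% tail: μ − z·σ = 1.24% − 2.326 × 17.19% = 1.24 − 39.98394 = -38.74394%
VaR = −(-38.74394%) × $223,000 = 38.74394% × $223,000 = $86,399

$86,399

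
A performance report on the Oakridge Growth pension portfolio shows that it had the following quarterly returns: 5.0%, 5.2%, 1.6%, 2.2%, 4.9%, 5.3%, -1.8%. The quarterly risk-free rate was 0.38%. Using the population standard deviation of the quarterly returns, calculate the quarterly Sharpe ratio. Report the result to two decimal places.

r̄ = (5 + 5.2 + 1.6 + 2.2 + 4.9 + 5.3 − 1.8) / 7 = 3.2000%
Σ(r − r̄)² = (5 − 3.2000)² + (5.2 − 3.2000)² + (1.6 − 3.2000)² + … = 43.1000
σ = √[43.1000 / 7] = 2.4814%
Sharpe = (r̄ − rf) / σ = (3.2000 − 0.38) / 2.4814 = 2.8200 / 2.4814 = 1.1365

1.14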